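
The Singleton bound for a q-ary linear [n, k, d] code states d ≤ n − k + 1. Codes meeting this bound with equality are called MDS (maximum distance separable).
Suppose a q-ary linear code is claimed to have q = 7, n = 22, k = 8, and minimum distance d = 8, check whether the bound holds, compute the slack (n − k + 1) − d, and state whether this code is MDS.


Singleton RHS = n − k + 1 = 15, slack = 7, bound satisfied, not MDS.

Singleton bound: d ≤ n − k + 1.
Here n = 22, k = 8, so n − k + 1 = 15.
Given d = 8, check d ≤ 15: YES.
Slack = (n − k + 1) − d = 7.
The code is NOT MDS (slack = 7 > 0).
Description: the claimed parameters are [22, 8, 8]_7; such a code would be non-MDS.


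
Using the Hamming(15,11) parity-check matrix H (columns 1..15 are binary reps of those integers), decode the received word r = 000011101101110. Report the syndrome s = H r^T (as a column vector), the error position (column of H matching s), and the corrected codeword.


s = (1, 0, 0, 0)^T, error position = 8, corrected codeword c = 000011111101110

Compute s = H r^T mod 2 one row at a time:
  s_1 = 0 + 1 + 1 + 0 + 1 + 1 + 1 + 0 = 5 ≡ 1 (mod 2).
  s_2 = 0 + 1 + 1 + 1 + 1 + 1 + 1 + 0 = 6 ≡ 0 (mod 2).
  s_3 = 0 + 0 + 1 + 1 + 1 + 0 + 1 + 0 = 4 ≡ 0 (mod 2).
  s_4 = 0 + 0 + 1 + 1 + 1 + 0 + 1 + 0 = 4 ≡ 0 (mod 2).
s = (1, 0, 0, 0)^T — this equals column 8 of H (binary 1000), so error is at position 8.
Correct: flip bit 8 of r = 000011101101110 to get c = 000011111101110.


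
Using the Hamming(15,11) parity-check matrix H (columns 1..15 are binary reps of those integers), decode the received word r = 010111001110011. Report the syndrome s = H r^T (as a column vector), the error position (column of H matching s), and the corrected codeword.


s = (1, 1, 0, 0)^T, error position = 12, corrected codeword c = 010111001111011

Compute s = H r^T mod 2 one row at a time:
  s_1 = 0 + 1 + 1 + 1 + 0 + 0 + 1 + 1 = 5 ≡ 1 (mod 2).
  s_2 = 1 + 1 + 1 + 0 + 0 + 0 + 1 + 1 = 5 ≡ 1 (mod 2).
  s_3 = 1 + 0 + 1 + 0 + 1 + 1 + 1 + 1 = 6 ≡ 0 (mod 2).
  s_4 = 0 + 0 + 1 + 0 + 1 + 1 + 0 + 1 = 4 ≡ 0 (mod 2).
s = (1, 1, 0, 0)^T — this equals column 12 of H (binary 1100), so error is at position 12.
Correct: flip bit 12 of r = 010111001110011 to get c = 010111001111011.


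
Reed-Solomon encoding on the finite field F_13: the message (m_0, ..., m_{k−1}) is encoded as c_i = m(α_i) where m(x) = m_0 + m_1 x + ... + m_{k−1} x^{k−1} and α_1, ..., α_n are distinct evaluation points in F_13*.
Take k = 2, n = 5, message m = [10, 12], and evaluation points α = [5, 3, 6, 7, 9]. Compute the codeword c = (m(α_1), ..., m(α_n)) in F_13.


c = [5, 7, 4, 3, 1]

Message polynomial: m(x) = 10 + 12·x (mod 13).
For each evaluation point α_i, compute m(α_i) mod 13:
  α_1 = 5: Horner steps 12 → 5, so m(5) = 5.
  α_2 = 3: Horner steps 12 → 7, so m(3) = 7.
  α_3 = 6: Horner steps 12 → 4, so m(6) = 4.
  α_4 = 7: Horner steps 12 → 3, so m(7) = 3.
  α_5 = 9: Horner steps 12 → 1, so m(9) = 1.
Codeword c = [5, 7, 4, 3, 1] ∈ F_13^5.


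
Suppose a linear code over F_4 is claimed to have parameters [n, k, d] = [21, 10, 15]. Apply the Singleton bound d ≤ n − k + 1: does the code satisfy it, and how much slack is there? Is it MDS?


Singleton RHS = n − k + 1 = 12, slack = -3, bound violated (no such code; not MDS).

Singleton bound: d ≤ n − k + 1.
Here n = 21, k = 10, so n − k + 1 = 12.
Given d = 15, check d ≤ 12: NO.
Slack = (n − k + 1) − d = -3.
The slack is negative: d = 15 exceeds n − k + 1 = 12 by 3, so the Singleton bound is violated and no linear [21, 10, 15]_4 code can exist. In particular it is not MDS (MDS requires d = n − k + 1 exactly).
Description: the claimed parameters are [21, 10, 15]_4; such a code would be impossible (violates the Singleton bound).


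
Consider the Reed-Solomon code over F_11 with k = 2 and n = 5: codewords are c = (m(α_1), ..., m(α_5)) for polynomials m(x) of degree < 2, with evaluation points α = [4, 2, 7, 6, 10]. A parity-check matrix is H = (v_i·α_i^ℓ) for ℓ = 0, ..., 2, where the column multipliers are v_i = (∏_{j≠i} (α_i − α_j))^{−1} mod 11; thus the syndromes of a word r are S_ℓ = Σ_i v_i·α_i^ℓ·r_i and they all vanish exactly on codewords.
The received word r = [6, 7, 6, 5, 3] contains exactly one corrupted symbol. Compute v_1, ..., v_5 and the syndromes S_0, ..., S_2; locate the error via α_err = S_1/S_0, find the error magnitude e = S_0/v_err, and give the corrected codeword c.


S = (4, 6, 9), error at position 3, error magnitude e = 7, c = [6, 7, 10, 5, 3].

Step 1: column multipliers v_i = (∏_{j≠i}(α_i − α_j))^{−1} mod 11.
  i = 1 (α = 4): (4−2)(4−7)(4−6)(4−10) = 2·(−3)·(−2)·(−6) = −72 ≡ 5, so v_1 = 5^{−1} = 9 (mod 11).
  i = 2 (α = 2): (2−4)(2−7)(2−6)(2−10) = (−2)·(−5)·(−4)·(−8) = 320 ≡ 1, so v_2 = 1^{−1} = 1 (mod 11).
  i = 3 (α = 7): (7−4)(7−2)(7−6)(7−10) = 3·5·1·(−3) = −45 ≡ 10, so v_3 = 10^{−1} = 10 (mod 11).
  i = 4 (α = 6): (6−4)(6−2)(6−7)(6−10) = 2·4·(−1)·(−4) = 32 ≡ 10, so v_4 = 10^{−1} = 10 (mod 11).
  i = 5 (α = 10): (10−4)(10−2)(10−7)(10−6) = 6·8·3·4 = 576 ≡ 4, so v_5 = 4^{−1} = 3 (mod 11).
  v = [9, 1, 10, 10, 3].
Step 2: syndromes of r = [6, 7, 6, 5, 3] (all sums mod 11).
  S_0 = Σ v_i r_i = 9·6 + 1·7 + 10·6 + 10·5 + 3·3 = 180 ≡ 4.
  S_1 = Σ v_i α_i r_i = 9·4·6 + 1·2·7 + 10·7·6 + 10·6·5 + 3·10·3 = 1040 ≡ 6.
  α_i^2 mod 11 = [5, 4, 5, 3, 1].
  S_2 = Σ v_i α_i^2 r_i = 9·5·6 + 1·4·7 + 10·5·6 + 10·3·5 + 3·1·3 = 757 ≡ 9.
  S = (4, 6, 9) ≠ 0, so r is not a codeword (an error is present).
Step 3: locate the error. For a single error e at position i, S_ℓ = v_i·e·α_i^ℓ, so α_err = S_1/S_0.
  S_0^{−1} = 4^{−1} = 3 (mod 11), so α_err = 6·3 = 18 ≡ 7 = α_3. Error position i = 3.
  Consistency check: S_2/S_1 = 9·2 = 18 ≡ 7 = α_err ✓ (single-error assumption holds).
Step 4: error magnitude e = S_0/v_3 = S_0·∏_{j≠3}(α_3 − α_j) = 4·10 = 40 ≡ 7 (mod 11).
Step 5: correct position 3: c_3 = r_3 − e = 6 − 7 ≡ 10 (mod 11). Hence c = [6, 7, 10, 5, 3].
  Check: interpolating c through the α_i gives m(x) = 8 + 5·x (degree < 2) with m(α_i) = c_i for every i, so c is indeed a codeword.


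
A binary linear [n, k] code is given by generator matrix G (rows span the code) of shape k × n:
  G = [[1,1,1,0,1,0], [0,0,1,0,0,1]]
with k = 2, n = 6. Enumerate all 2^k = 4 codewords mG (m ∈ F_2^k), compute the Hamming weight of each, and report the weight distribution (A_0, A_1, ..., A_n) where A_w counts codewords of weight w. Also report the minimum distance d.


Weight distribution: A_0 = 1, A_2 = 1, A_4 = 2. Minimum distance d = 2.

Enumerate all 2^2 = 4 messages m ∈ F_2^2.
For each, compute codeword c = mG in F_2^6, then tally its weight.
  m = 00 → c = 000000, weight = 0.
  m = 10 → c = 111010, weight = 4.
  m = 01 → c = 001001, weight = 2.
  m = 11 → c = 110011, weight = 4.
Tally weights:
  weight 0: 1 codewords.
  weight 2: 1 codewords.
  weight 4: 2 codewords.
Minimum distance d = smallest w > 0 with A_w > 0 = 2.
Sanity: Σ A_w = 4 = 2^2 = 4 ✓.


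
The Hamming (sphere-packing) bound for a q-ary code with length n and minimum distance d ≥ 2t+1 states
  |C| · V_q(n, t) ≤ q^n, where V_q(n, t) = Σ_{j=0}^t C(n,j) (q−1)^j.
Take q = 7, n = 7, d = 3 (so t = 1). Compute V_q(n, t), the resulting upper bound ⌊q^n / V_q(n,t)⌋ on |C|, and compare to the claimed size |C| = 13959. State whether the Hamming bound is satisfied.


V_q(n, t) = 43, q^n = 823543, Hamming bound = 19152, |C| = 13959 ≤ bound (satisfied).

Step 1: Compute V_q(n, t) = Σ_{j=0}^1 C(n, j) (q−1)^j.
  j = 0: C(7,0)·(6)^0 = 1·1 = 1.
  j = 1: C(7,1)·(6)^1 = 7·6 = 42.
  V_q(n, t) = 1 + 42 = 43.
Step 2: q^n = 7^7 = 823543.
Step 3: Hamming bound ⌊q^n / V_q(n,t)⌋ = ⌊823543/43⌋ = 19152.
Step 4: Compare |C| = 13959 to 19152: satisfied.
The claimed |C| lies below the Hamming bound.


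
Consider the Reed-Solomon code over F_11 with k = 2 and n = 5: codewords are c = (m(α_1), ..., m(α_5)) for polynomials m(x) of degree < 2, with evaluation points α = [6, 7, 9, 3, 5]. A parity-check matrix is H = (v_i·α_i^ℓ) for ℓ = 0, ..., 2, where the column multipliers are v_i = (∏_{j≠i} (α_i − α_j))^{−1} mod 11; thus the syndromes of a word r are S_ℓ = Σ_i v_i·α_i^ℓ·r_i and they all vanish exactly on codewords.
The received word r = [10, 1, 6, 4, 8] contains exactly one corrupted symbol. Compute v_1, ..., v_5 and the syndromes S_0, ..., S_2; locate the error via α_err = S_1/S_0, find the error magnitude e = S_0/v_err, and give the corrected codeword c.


S = (1, 9, 4), error at position 3, error magnitude e = 1, c = [10, 1, 5, 4, 8].

Step 1: column multipliers v_i = (∏_{j≠i}(α_i − α_j))^{−1} mod 11.
  i = 1 (α = 6): (6−7)(6−9)(6−3)(6−5) = (−1)·(−3)·3·1 = 9 ≡ 9, so v_1 = 9^{−1} = 5 (mod 11).
  i = 2 (α = 7): (7−6)(7−9)(7−3)(7−5) = 1·(−2)·4·2 = −16 ≡ 6, so v_2 = 6^{−1} = 2 (mod 11).
  i = 3 (α = 9): (9−6)(9−7)(9−3)(9−5) = 3·2·6·4 = 144 ≡ 1, so v_3 = 1^{−1} = 1 (mod 11).
  i = 4 (α = 3): (3−6)(3−7)(3−9)(3−5) = (−3)·(−4)·(−6)·(−2) = 144 ≡ 1, so v_4 = 1^{−1} = 1 (mod 11).
  i = 5 (α = 5): (5−6)(5−7)(5−9)(5−3) = (−1)·(−2)·(−4)·2 = −16 ≡ 6, so v_5 = 6^{−1} = 2 (mod 11).
  v = [5, 2, 1, 1, 2].
Step 2: syndromes of r = [10, 1, 6, 4, 8] (all sums mod 11).
  S_0 = Σ v_i r_i = 5·10 + 2·1 + 1·6 + 1·4 + 2·8 = 78 ≡ 1.
  S_1 = Σ v_i α_i r_i = 5·6·10 + 2·7·1 + 1·9·6 + 1·3·4 + 2·5·8 = 460 ≡ 9.
  α_i^2 mod 11 = [3, 5, 4, 9, 3].
  S_2 = Σ v_i α_i^2 r_i = 5·3·10 + 2·5·1 + 1·4·6 + 1·9·4 + 2·3·8 = 268 ≡ 4.
  S = (1, 9, 4) ≠ 0, so r is not a codeword (an error is present).
Step 3: locate the error. For a single error e at position i, S_ℓ = v_i·e·α_i^ℓ, so α_err = S_1/S_0.
  S_0^{−1} = 1^{−1} = 1 (mod 11), so α_err = 9·1 = 9 ≡ 9 = α_3. Error position i = 3.
  Consistency check: S_2/S_1 = 4·5 = 20 ≡ 9 = α_err ✓ (single-error assumption holds).
Step 4: error magnitude e = S_0/v_3 = S_0·∏_{j≠3}(α_3 − α_j) = 1·1 = 1 ≡ 1 (mod 11).
Step 5: correct position 3: c_3 = r_3 − e = 6 − 1 ≡ 5 (mod 11). Hence c = [10, 1, 5, 4, 8].
  Check: interpolating c through the α_i gives m(x) = 9 + 2·x (degree < 2) with m(α_i) = c_i for every i, so c is indeed a codeword.


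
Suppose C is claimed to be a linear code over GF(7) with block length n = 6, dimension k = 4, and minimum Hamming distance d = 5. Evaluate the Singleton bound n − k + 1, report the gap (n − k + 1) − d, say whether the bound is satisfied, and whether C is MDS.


Singleton RHS = n − k + 1 = 3, slack = -2, bound violated (no such code; not MDS).

Singleton bound: d ≤ n − k + 1.
Here n = 6, k = 4, so n − k + 1 = 3.
Given d = 5, check d ≤ 3: NO.
Slack = (n − k + 1) − d = -2.
The slack is negative: d = 5 exceeds n − k + 1 = 3 by 2, so the Singleton bound is violated and no linear [6, 4, 5]_7 code can exist. In particular it is not MDS (MDS requires d = n − k + 1 exactly).
Description: the claimed parameters are [6, 4, 5]_7; such a code would be impossible (violates the Singleton bound).


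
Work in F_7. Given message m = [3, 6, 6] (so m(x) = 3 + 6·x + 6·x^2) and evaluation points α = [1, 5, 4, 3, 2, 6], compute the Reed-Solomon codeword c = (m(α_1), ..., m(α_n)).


c = [1, 1, 4, 5, 4, 3]

Message polynomial: m(x) = 3 + 6·x + 6·x^2 (mod 7).
For each evaluation point α_i, compute m(α_i) mod 7:
  α_1 = 1: Horner steps 6 → 5 → 1, so m(1) = 1.
  α_2 = 5: Horner steps 6 → 1 → 1, so m(5) = 1.
  α_3 = 4: Horner steps 6 → 2 → 4, so m(4) = 4.
  α_4 = 3: Horner steps 6 → 3 → 5, so m(3) = 5.
  α_5 = 2: Horner steps 6 → 4 → 4, so m(2) = 4.
  α_6 = 6: Horner steps 6 → 0 → 3, so m(6) = 3.
Codeword c = [1, 1, 4, 5, 4, 3] ∈ F_7^6.


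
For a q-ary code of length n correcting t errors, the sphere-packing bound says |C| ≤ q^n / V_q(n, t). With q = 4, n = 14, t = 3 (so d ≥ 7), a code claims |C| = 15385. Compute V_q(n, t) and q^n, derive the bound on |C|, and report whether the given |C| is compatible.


V_q(n, t) = 10690, q^n = 268435456, Hamming bound = 25110, |C| = 15385 ≤ bound (satisfied).

Step 1: Compute V_q(n, t) = Σ_{j=0}^3 C(n, j) (q−1)^j.
  j = 0: C(14,0)·(3)^0 = 1·1 = 1.
  j = 1: C(14,1)·(3)^1 = 14·3 = 42.
  j = 2: C(14,2)·(3)^2 = 91·9 = 819.
  j = 3: C(14,3)·(3)^3 = 364·27 = 9828.
  V_q(n, t) = 1 + 42 + 819 + 9828 = 10690.
Step 2: q^n = 4^14 = 268435456.
Step 3: Hamming bound ⌊q^n / V_q(n,t)⌋ = ⌊268435456/10690⌋ = 25110.
Step 4: Compare |C| = 15385 to 25110: satisfied.
The claimed |C| lies below the Hamming bound.


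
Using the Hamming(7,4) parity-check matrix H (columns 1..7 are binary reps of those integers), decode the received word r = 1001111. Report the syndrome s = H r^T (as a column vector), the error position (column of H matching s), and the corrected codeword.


s = (0, 0, 1)^T, error position = 1, corrected codeword c = 0001111

Compute s = H r^T mod 2 one row at a time:
  s_1 = 1 + 1 + 1 + 1 = 4 ≡ 0 (mod 2).
  s_2 = 0 + 0 + 1 + 1 = 2 ≡ 0 (mod 2).
  s_3 = 1 + 0 + 1 + 1 = 3 ≡ 1 (mod 2).
s = (0, 0, 1)^T — this equals column 1 of H (binary 001), so error is at position 1.
Correct: flip bit 1 of r = 1001111 to get c = 0001111.


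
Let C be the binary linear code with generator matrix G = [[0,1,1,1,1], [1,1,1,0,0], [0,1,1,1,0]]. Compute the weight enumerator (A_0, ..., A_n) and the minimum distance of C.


Weight distribution: A_0 = 1, A_1 = 1, A_2 = 1, A_3 = 3, A_4 = 2. Minimum distance d = 1.

Enumerate all 2^3 = 8 messages m ∈ F_2^3.
For each, compute codeword c = mG in F_2^5, then tally its weight.
  m = 000 → c = 00000, weight = 0.
  m = 100 → c = 01111, weight = 4.
  m = 010 → c = 11100, weight = 3.
  m = 110 → c = 10011, weight = 3.
  m = 001 → c = 01110, weight = 3.
  m = 101 → c = 00001, weight = 1.
  m = 011 → c = 10010, weight = 2.
  m = 111 → c = 11101, weight = 4.
Tally weights:
  weight 0: 1 codewords.
  weight 1: 1 codewords.
  weight 2: 1 codewords.
  weight 3: 3 codewords.
  weight 4: 2 codewords.
Minimum distance d = smallest w > 0 with A_w > 0 = 1.
Sanity: Σ A_w = 8 = 2^3 = 8 ✓.


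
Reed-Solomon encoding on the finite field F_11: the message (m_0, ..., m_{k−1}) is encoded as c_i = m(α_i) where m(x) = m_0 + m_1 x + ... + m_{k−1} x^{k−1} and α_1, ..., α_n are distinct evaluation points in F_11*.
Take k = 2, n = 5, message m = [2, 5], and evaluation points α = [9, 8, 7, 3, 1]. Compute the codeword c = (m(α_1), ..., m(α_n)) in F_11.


c = [3, 9, 4, 6, 7]

Message polynomial: m(x) = 2 + 5·x (mod 11).
For each evaluation point α_i, compute m(α_i) mod 11:
  α_1 = 9: Horner steps 5 → 3, so m(9) = 3.
  α_2 = 8: Horner steps 5 → 9, so m(8) = 9.
  α_3 = 7: Horner steps 5 → 4, so m(7) = 4.
  α_4 = 3: Horner steps 5 → 6, so m(3) = 6.
  α_5 = 1: Horner steps 5 → 7, so m(1) = 7.
Codeword c = [3, 9, 4, 6, 7] ∈ F_11^5.


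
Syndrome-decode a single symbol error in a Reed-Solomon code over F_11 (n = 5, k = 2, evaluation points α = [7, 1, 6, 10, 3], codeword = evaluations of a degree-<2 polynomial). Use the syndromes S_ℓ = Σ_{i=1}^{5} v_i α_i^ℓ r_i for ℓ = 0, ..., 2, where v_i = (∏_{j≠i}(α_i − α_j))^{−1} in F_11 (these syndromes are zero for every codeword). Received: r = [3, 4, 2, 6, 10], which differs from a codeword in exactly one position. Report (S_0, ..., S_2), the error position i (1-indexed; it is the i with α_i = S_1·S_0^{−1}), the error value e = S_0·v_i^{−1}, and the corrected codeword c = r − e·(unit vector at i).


S = (7, 7, 7), error at position 2, error magnitude e = 7, c = [3, 8, 2, 6, 10].

Step 1: column multipliers v_i = (∏_{j≠i}(α_i − α_j))^{−1} mod 11.
  i = 1 (α = 7): (7−1)(7−6)(7−10)(7−3) = 6·1·(−3)·4 = −72 ≡ 5, so v_1 = 5^{−1} = 9 (mod 11).
  i = 2 (α = 1): (1−7)(1−6)(1−10)(1−3) = (−6)·(−5)·(−9)·(−2) = 540 ≡ 1, so v_2 = 1^{−1} = 1 (mod 11).
  i = 3 (α = 6): (6−7)(6−1)(6−10)(6−3) = (−1)·5·(−4)·3 = 60 ≡ 5, so v_3 = 5^{−1} = 9 (mod 11).
  i = 4 (α = 10): (10−7)(10−1)(10−6)(10−3) = 3·9·4·7 = 756 ≡ 8, so v_4 = 8^{−1} = 7 (mod 11).
  i = 5 (α = 3): (3−7)(3−1)(3−6)(3−10) = (−4)·2·(−3)·(−7) = −168 ≡ 8, so v_5 = 8^{−1} = 7 (mod 11).
  v = [9, 1, 9, 7, 7].
Step 2: syndromes of r = [3, 4, 2, 6, 10] (all sums mod 11).
  S_0 = Σ v_i r_i = 9·3 + 1·4 + 9·2 + 7·6 + 7·10 = 161 ≡ 7.
  S_1 = Σ v_i α_i r_i = 9·7·3 + 1·1·4 + 9·6·2 + 7·10·6 + 7·3·10 = 931 ≡ 7.
  α_i^2 mod 11 = [5, 1, 3, 1, 9].
  S_2 = Σ v_i α_i^2 r_i = 9·5·3 + 1·1·4 + 9·3·2 + 7·1·6 + 7·9·10 = 865 ≡ 7.
  S = (7, 7, 7) ≠ 0, so r is not a codeword (an error is present).
Step 3: locate the error. For a single error e at position i, S_ℓ = v_i·e·α_i^ℓ, so α_err = S_1/S_0.
  S_0^{−1} = 7^{−1} = 8 (mod 11), so α_err = 7·8 = 56 ≡ 1 = α_2. Error position i = 2.
  Consistency check: S_2/S_1 = 7·8 = 56 ≡ 1 = α_err ✓ (single-error assumption holds).
Step 4: error magnitude e = S_0/v_2 = S_0·∏_{j≠2}(α_2 − α_j) = 7·1 = 7 ≡ 7 (mod 11).
Step 5: correct position 2: c_2 = r_2 − e = 4 − 7 ≡ 8 (mod 11). Hence c = [3, 8, 2, 6, 10].
  Check: interpolating c through the α_i gives m(x) = 7 + 1·x (degree < 2) with m(α_i) = c_i for every i, so c is indeed a codeword.


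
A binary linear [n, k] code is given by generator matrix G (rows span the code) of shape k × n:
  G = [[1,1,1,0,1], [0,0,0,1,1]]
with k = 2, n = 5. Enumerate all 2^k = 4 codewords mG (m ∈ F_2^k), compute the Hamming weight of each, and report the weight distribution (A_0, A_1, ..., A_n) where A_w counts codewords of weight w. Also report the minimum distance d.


Weight distribution: A_0 = 1, A_2 = 1, A_4 = 2. Minimum distance d = 2.

Enumerate all 2^2 = 4 messages m ∈ F_2^2.
For each, compute codeword c = mG in F_2^5, then tally its weight.
  m = 00 → c = 00000, weight = 0.
  m = 10 → c = 11101, weight = 4.
  m = 01 → c = 00011, weight = 2.
  m = 11 → c = 11110, weight = 4.
Tally weights:
  weight 0: 1 codewords.
  weight 2: 1 codewords.
  weight 4: 2 codewords.
Minimum distance d = smallest w > 0 with A_w > 0 = 2.
Sanity: Σ A_w = 4 = 2^2 = 4 ✓.


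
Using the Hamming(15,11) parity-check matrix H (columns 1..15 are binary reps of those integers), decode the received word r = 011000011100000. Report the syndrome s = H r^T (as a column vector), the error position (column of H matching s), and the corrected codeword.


s = (1, 0, 1, 0)^T, error position = 10, corrected codeword c = 011000011000000

Compute s = H r^T mod 2 one row at a time:
  s_1 = 1 + 1 + 1 + 0 + 0 + 0 + 0 + 0 = 3 ≡ 1 (mod 2).
  s_2 = 0 + 0 + 0 + 0 + 0 + 0 + 0 + 0 = 0 ≡ 0 (mod 2).
  s_3 = 1 + 1 + 0 + 0 + 1 + 0 + 0 + 0 = 3 ≡ 1 (mod 2).
  s_4 = 0 + 1 + 0 + 0 + 1 + 0 + 0 + 0 = 2 ≡ 0 (mod 2).
s = (1, 0, 1, 0)^T — this equals column 10 of H (binary 1010), so error is at position 10.
Correct: flip bit 10 of r = 011000011100000 to get c = 011000011000000.


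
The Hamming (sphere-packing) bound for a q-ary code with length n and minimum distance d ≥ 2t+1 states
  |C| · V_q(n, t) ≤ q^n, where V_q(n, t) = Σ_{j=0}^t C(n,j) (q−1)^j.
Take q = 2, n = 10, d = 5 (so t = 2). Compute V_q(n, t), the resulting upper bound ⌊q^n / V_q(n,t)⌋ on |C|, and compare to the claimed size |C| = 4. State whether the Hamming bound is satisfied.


V_q(n, t) = 56, q^n = 1024, Hamming bound = 18, |C| = 4 ≤ bound (satisfied).

Step 1: Compute V_q(n, t) = Σ_{j=0}^2 C(n, j) (q−1)^j.
  j = 0: C(10,0)·(1)^0 = 1·1 = 1.
  j = 1: C(10,1)·(1)^1 = 10·1 = 10.
  j = 2: C(10,2)·(1)^2 = 45·1 = 45.
  V_q(n, t) = 1 + 10 + 45 = 56.
Step 2: q^n = 2^10 = 1024.
Step 3: Hamming bound ⌊q^n / V_q(n,t)⌋ = ⌊1024/56⌋ = 18.
Step 4: Compare |C| = 4 to 18: satisfied.
The claimed |C| lies below the Hamming bound.


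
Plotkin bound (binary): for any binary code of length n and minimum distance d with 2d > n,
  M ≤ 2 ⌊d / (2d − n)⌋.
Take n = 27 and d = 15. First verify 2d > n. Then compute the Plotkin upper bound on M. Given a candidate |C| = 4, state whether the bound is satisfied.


Plotkin bound M ≤ 10; given |C| = 4 ≤ bound (satisfied).

Check applicability: 2d = 30, n = 27.
2d − n = 3 > 0, so Plotkin applies.
Compute d/(2d−n) = 15/3 ≈ 5.0000.
⌊d/(2d−n)⌋ = 5.
Plotkin bound: M ≤ 2·5 = 10.
Given |C| = 4, check: satisfied.
This |C| is below the Plotkin bound.


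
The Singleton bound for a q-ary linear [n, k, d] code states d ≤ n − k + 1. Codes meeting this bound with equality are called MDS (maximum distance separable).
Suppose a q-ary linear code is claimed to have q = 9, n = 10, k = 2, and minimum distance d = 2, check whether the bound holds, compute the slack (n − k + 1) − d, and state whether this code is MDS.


Singleton RHS = n − k + 1 = 9, slack = 7, bound satisfied, not MDS.

Singleton bound: d ≤ n − k + 1.
Here n = 10, k = 2, so n − k + 1 = 9.
Given d = 2, check d ≤ 9: YES.
Slack = (n − k + 1) − d = 7.
The code is NOT MDS (slack = 7 > 0).
Description: the claimed parameters are [10, 2, 2]_9; such a code would be non-MDS.


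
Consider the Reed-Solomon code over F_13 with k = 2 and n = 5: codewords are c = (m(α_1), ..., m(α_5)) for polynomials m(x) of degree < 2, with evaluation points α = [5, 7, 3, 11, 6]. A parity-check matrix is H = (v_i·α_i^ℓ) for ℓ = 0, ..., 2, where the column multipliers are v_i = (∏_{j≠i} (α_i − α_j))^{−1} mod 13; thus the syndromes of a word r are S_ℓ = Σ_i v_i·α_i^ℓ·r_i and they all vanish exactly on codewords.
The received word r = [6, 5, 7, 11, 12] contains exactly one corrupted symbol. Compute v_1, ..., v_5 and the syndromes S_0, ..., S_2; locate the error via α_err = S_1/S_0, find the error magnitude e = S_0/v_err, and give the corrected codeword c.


S = (9, 8, 10), error at position 4, error magnitude e = 8, c = [6, 5, 7, 3, 12].

Step 1: column multipliers v_i = (∏_{j≠i}(α_i − α_j))^{−1} mod 13.
  i = 1 (α = 5): (5−7)(5−3)(5−11)(5−6) = (−2)·2·(−6)·(−1) = −24 ≡ 2, so v_1 = 2^{−1} = 7 (mod 13).
  i = 2 (α = 7): (7−5)(7−3)(7−11)(7−6) = 2·4·(−4)·1 = −32 ≡ 7, so v_2 = 7^{−1} = 2 (mod 13).
  i = 3 (α = 3): (3−5)(3−7)(3−11)(3−6) = (−2)·(−4)·(−8)·(−3) = 192 ≡ 10, so v_3 = 10^{−1} = 4 (mod 13).
  i = 4 (α = 11): (11−5)(11−7)(11−3)(11−6) = 6·4·8·5 = 960 ≡ 11, so v_4 = 11^{−1} = 6 (mod 13).
  i = 5 (α = 6): (6−5)(6−7)(6−3)(6−11) = 1·(−1)·3·(−5) = 15 ≡ 2, so v_5 = 2^{−1} = 7 (mod 13).
  v = [7, 2, 4, 6, 7].
Step 2: syndromes of r = [6, 5, 7, 11, 12] (all sums mod 13).
  S_0 = Σ v_i r_i = 7·6 + 2·5 + 4·7 + 6·11 + 7·12 = 230 ≡ 9.
  S_1 = Σ v_i α_i r_i = 7·5·6 + 2·7·5 + 4·3·7 + 6·11·11 + 7·6·12 = 1594 ≡ 8.
  α_i^2 mod 13 = [12, 10, 9, 4, 10].
  S_2 = Σ v_i α_i^2 r_i = 7·12·6 + 2·10·5 + 4·9·7 + 6·4·11 + 7·10·12 = 1960 ≡ 10.
  S = (9, 8, 10) ≠ 0, so r is not a codeword (an error is present).
Step 3: locate the error. For a single error e at position i, S_ℓ = v_i·e·α_i^ℓ, so α_err = S_1/S_0.
  S_0^{−1} = 9^{−1} = 3 (mod 13), so α_err = 8·3 = 24 ≡ 11 = α_4. Error position i = 4.
  Consistency check: S_2/S_1 = 10·5 = 50 ≡ 11 = α_err ✓ (single-error assumption holds).
Step 4: error magnitude e = S_0/v_4 = S_0·∏_{j≠4}(α_4 − α_j) = 9·11 = 99 ≡ 8 (mod 13).
Step 5: correct position 4: c_4 = r_4 − e = 11 − 8 ≡ 3 (mod 13). Hence c = [6, 5, 7, 3, 12].
  Check: interpolating c through the α_i gives m(x) = 2 + 6·x (degree < 2) with m(α_i) = c_i for every i, so c is indeed a codeword.


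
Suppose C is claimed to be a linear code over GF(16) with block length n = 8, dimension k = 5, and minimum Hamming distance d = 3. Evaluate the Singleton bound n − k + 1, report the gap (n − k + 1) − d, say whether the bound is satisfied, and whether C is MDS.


Singleton RHS = n − k + 1 = 4, slack = 1, bound satisfied, not MDS.

Singleton bound: d ≤ n − k + 1.
Here n = 8, k = 5, so n − k + 1 = 4.
Given d = 3, check d ≤ 4: YES.
Slack = (n − k + 1) − d = 1.
The code is NOT MDS (slack = 1 > 0).
Description: the claimed parameters are [8, 5, 3]_16; such a code would be non-MDS.


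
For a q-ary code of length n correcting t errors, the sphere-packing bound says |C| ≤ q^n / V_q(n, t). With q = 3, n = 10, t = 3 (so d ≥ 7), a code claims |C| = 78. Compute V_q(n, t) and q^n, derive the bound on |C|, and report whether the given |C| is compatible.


V_q(n, t) = 1161, q^n = 59049, Hamming bound = 50, |C| = 78 > bound (violated).

Step 1: Compute V_q(n, t) = Σ_{j=0}^3 C(n, j) (q−1)^j.
  j = 0: C(10,0)·(2)^0 = 1·1 = 1.
  j = 1: C(10,1)·(2)^1 = 10·2 = 20.
  j = 2: C(10,2)·(2)^2 = 45·4 = 180.
  j = 3: C(10,3)·(2)^3 = 120·8 = 960.
  V_q(n, t) = 1 + 20 + 180 + 960 = 1161.
Step 2: q^n = 3^10 = 59049.
Step 3: Hamming bound ⌊q^n / V_q(n,t)⌋ = ⌊59049/1161⌋ = 50.
Step 4: Compare |C| = 78 to 50: violated.
The claimed |C| lies above the Hamming bound, so no 3-ary code of length 10 with d ≥ 7 can have 78 codewords.


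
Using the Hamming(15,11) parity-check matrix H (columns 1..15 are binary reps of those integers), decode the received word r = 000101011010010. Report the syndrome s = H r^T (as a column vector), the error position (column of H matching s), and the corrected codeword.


s = (0, 1, 1, 0)^T, error position = 6, corrected codeword c = 000100011010010

Compute s = H r^T mod 2 one row at a time:
  s_1 = 1 + 1 + 0 + 1 + 0 + 0 + 1 + 0 = 4 ≡ 0 (mod 2).
  s_2 = 1 + 0 + 1 + 0 + 0 + 0 + 1 + 0 = 3 ≡ 1 (mod 2).
  s_3 = 0 + 0 + 1 + 0 + 0 + 1 + 1 + 0 = 3 ≡ 1 (mod 2).
  s_4 = 0 + 0 + 0 + 0 + 1 + 1 + 0 + 0 = 2 ≡ 0 (mod 2).
s = (0, 1, 1, 0)^T — this equals column 6 of H (binary 0110), so error is at position 6.
Correct: flip bit 6 of r = 000101011010010 to get c = 000100011010010.


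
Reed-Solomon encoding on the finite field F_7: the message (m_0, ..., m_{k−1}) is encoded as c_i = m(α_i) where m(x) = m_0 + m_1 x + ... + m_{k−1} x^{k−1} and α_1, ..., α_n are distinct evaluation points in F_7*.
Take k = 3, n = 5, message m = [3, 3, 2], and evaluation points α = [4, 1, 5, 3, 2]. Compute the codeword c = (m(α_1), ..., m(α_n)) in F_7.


c = [5, 1, 5, 2, 3]

Message polynomial: m(x) = 3 + 3·x + 2·x^2 (mod 7).
For each evaluation point α_i, compute m(α_i) mod 7:
  α_1 = 4: Horner steps 2 → 4 → 5, so m(4) = 5.
  α_2 = 1: Horner steps 2 → 5 → 1, so m(1) = 1.
  α_3 = 5: Horner steps 2 → 6 → 5, so m(5) = 5.
  α_4 = 3: Horner steps 2 → 2 → 2, so m(3) = 2.
  α_5 = 2: Horner steps 2 → 0 → 3, so m(2) = 3.
Codeword c = [5, 1, 5, 2, 3] ∈ F_7^5.


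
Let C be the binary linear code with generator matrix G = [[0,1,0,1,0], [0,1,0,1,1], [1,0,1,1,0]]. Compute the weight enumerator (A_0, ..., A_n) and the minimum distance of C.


Weight distribution: A_0 = 1, A_1 = 1, A_2 = 1, A_3 = 3, A_4 = 2. Minimum distance d = 1.

Enumerate all 2^3 = 8 messages m ∈ F_2^3.
For each, compute codeword c = mG in F_2^5, then tally its weight.
  m = 000 → c = 00000, weight = 0.
  m = 100 → c = 01010, weight = 2.
  m = 010 → c = 01011, weight = 3.
  m = 110 → c = 00001, weight = 1.
  m = 001 → c = 10110, weight = 3.
  m = 101 → c = 11100, weight = 3.
  m = 011 → c = 11101, weight = 4.
  m = 111 → c = 10111, weight = 4.
Tally weights:
  weight 0: 1 codewords.
  weight 1: 1 codewords.
  weight 2: 1 codewords.
  weight 3: 3 codewords.
  weight 4: 2 codewords.
Minimum distance d = smallest w > 0 with A_w > 0 = 1.
Sanity: Σ A_w = 8 = 2^3 = 8 ✓.


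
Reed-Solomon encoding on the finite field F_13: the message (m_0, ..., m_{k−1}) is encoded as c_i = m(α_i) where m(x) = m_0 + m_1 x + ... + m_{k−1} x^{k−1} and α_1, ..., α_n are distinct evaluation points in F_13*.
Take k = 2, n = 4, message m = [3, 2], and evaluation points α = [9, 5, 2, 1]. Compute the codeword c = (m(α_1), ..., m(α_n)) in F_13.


c = [8, 0, 7, 5]

Message polynomial: m(x) = 3 + 2·x (mod 13).
For each evaluation point α_i, compute m(α_i) mod 13:
  α_1 = 9: Horner steps 2 → 8, so m(9) = 8.
  α_2 = 5: Horner steps 2 → 0, so m(5) = 0.
  α_3 = 2: Horner steps 2 → 7, so m(2) = 7.
  α_4 = 1: Horner steps 2 → 5, so m(1) = 5.
Codeword c = [8, 0, 7, 5] ∈ F_13^4.


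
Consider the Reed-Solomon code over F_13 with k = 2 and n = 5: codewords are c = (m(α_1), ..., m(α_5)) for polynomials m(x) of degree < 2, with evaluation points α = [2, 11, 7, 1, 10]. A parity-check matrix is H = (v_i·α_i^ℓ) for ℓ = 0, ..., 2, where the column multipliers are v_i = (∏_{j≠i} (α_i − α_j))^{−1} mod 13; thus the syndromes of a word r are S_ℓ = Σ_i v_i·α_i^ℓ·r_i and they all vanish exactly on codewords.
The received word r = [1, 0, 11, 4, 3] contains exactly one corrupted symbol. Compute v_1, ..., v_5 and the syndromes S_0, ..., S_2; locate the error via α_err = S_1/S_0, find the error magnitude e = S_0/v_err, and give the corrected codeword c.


S = (10, 5, 9), error at position 3, error magnitude e = 12, c = [1, 0, 12, 4, 3].

Step 1: column multipliers v_i = (∏_{j≠i}(α_i − α_j))^{−1} mod 13.
  i = 1 (α = 2): (2−11)(2−7)(2−1)(2−10) = (−9)·(−5)·1·(−8) = −360 ≡ 4, so v_1 = 4^{−1} = 10 (mod 13).
  i = 2 (α = 11): (11−2)(11−7)(11−1)(11−10) = 9·4·10·1 = 360 ≡ 9, so v_2 = 9^{−1} = 3 (mod 13).
  i = 3 (α = 7): (7−2)(7−11)(7−1)(7−10) = 5·(−4)·6·(−3) = 360 ≡ 9, so v_3 = 9^{−1} = 3 (mod 13).
  i = 4 (α = 1): (1−2)(1−11)(1−7)(1−10) = (−1)·(−10)·(−6)·(−9) = 540 ≡ 7, so v_4 = 7^{−1} = 2 (mod 13).
  i = 5 (α = 10): (10−2)(10−11)(10−7)(10−1) = 8·(−1)·3·9 = −216 ≡ 5, so v_5 = 5^{−1} = 8 (mod 13).
  v = [10, 3, 3, 2, 8].
Step 2: syndromes of r = [1, 0, 11, 4, 3] (all sums mod 13).
  S_0 = Σ v_i r_i = 10·1 + 3·0 + 3·11 + 2·4 + 8·3 = 75 ≡ 10.
  S_1 = Σ v_i α_i r_i = 10·2·1 + 3·11·0 + 3·7·11 + 2·1·4 + 8·10·3 = 499 ≡ 5.
  α_i^2 mod 13 = [4, 4, 10, 1, 9].
  S_2 = Σ v_i α_i^2 r_i = 10·4·1 + 3·4·0 + 3·10·11 + 2·1·4 + 8·9·3 = 594 ≡ 9.
  S = (10, 5, 9) ≠ 0, so r is not a codeword (an error is present).
Step 3: locate the error. For a single error e at position i, S_ℓ = v_i·e·α_i^ℓ, so α_err = S_1/S_0.
  S_0^{−1} = 10^{−1} = 4 (mod 13), so α_err = 5·4 = 20 ≡ 7 = α_3. Error position i = 3.
  Consistency check: S_2/S_1 = 9·8 = 72 ≡ 7 = α_err ✓ (single-error assumption holds).
Step 4: error magnitude e = S_0/v_3 = S_0·∏_{j≠3}(α_3 − α_j) = 10·9 = 90 ≡ 12 (mod 13).
Step 5: correct position 3: c_3 = r_3 − e = 11 − 12 ≡ 12 (mod 13). Hence c = [1, 0, 12, 4, 3].
  Check: interpolating c through the α_i gives m(x) = 7 + 10·x (degree < 2) with m(α_i) = c_i for every i, so c is indeed a codeword.


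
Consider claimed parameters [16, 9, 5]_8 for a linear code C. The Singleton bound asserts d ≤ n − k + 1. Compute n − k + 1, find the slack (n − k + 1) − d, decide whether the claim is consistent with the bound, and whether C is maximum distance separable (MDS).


Singleton RHS = n − k + 1 = 8, slack = 3, bound satisfied, not MDS.

Singleton bound: d ≤ n − k + 1.
Here n = 16, k = 9, so n − k + 1 = 8.
Given d = 5, check d ≤ 8: YES.
Slack = (n − k + 1) − d = 3.
The code is NOT MDS (slack = 3 > 0).
Description: the claimed parameters are [16, 9, 5]_8; such a code would be non-MDS.


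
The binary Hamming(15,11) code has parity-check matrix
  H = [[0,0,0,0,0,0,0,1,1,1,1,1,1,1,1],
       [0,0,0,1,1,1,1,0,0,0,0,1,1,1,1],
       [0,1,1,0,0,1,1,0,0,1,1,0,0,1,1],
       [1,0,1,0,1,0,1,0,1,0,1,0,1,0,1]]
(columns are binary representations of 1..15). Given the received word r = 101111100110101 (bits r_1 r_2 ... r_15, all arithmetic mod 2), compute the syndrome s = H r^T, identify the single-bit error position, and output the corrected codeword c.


s = (0, 0, 0, 1)^T, error position = 1, corrected codeword c = 001111100110101

Compute s = H r^T mod 2 one row at a time:
  s_1 = 0 + 0 + 1 + 1 + 0 + 1 + 0 + 1 = 4 ≡ 0 (mod 2).
  s_2 = 1 + 1 + 1 + 1 + 0 + 1 + 0 + 1 = 6 ≡ 0 (mod 2).
  s_3 = 0 + 1 + 1 + 1 + 1 + 1 + 0 + 1 = 6 ≡ 0 (mod 2).
  s_4 = 1 + 1 + 1 + 1 + 0 + 1 + 1 + 1 = 7 ≡ 1 (mod 2).
s = (0, 0, 0, 1)^T — this equals column 1 of H (binary 0001), so error is at position 1.
Correct: flip bit 1 of r = 101111100110101 to get c = 001111100110101.


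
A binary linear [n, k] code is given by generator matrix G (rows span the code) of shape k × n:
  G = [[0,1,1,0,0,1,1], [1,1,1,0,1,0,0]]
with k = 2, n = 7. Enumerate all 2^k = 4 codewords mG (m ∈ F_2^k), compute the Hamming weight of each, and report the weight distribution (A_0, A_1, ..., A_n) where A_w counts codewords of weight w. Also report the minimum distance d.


Weight distribution: A_0 = 1, A_4 = 3. Minimum distance d = 4.

Enumerate all 2^2 = 4 messages m ∈ F_2^2.
For each, compute codeword c = mG in F_2^7, then tally its weight.
  m = 00 → c = 0000000, weight = 0.
  m = 10 → c = 0110011, weight = 4.
  m = 01 → c = 1110100, weight = 4.
  m = 11 → c = 1000111, weight = 4.
Tally weights:
  weight 0: 1 codewords.
  weight 4: 3 codewords.
Minimum distance d = smallest w > 0 with A_w > 0 = 4.
Sanity: Σ A_w = 4 = 2^2 = 4 ✓.


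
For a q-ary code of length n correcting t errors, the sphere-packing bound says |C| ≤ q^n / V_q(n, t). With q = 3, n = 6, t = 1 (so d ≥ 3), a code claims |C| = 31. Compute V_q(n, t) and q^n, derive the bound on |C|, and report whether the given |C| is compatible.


V_q(n, t) = 13, q^n = 729, Hamming bound = 56, |C| = 31 ≤ bound (satisfied).

Step 1: Compute V_q(n, t) = Σ_{j=0}^1 C(n, j) (q−1)^j.
  j = 0: C(6,0)·(2)^0 = 1·1 = 1.
  j = 1: C(6,1)·(2)^1 = 6·2 = 12.
  V_q(n, t) = 1 + 12 = 13.
Step 2: q^n = 3^6 = 729.
Step 3: Hamming bound ⌊q^n / V_q(n,t)⌋ = ⌊729/13⌋ = 56.
Step 4: Compare |C| = 31 to 56: satisfied.
The claimed |C| lies below the Hamming bound.


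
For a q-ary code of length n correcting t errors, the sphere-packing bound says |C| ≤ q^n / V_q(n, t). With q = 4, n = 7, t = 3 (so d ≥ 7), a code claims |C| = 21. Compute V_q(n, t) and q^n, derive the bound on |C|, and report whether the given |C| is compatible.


V_q(n, t) = 1156, q^n = 16384, Hamming bound = 14, |C| = 21 > bound (violated).

Step 1: Compute V_q(n, t) = Σ_{j=0}^3 C(n, j) (q−1)^j.
  j = 0: C(7,0)·(3)^0 = 1·1 = 1.
  j = 1: C(7,1)·(3)^1 = 7·3 = 21.
  j = 2: C(7,2)·(3)^2 = 21·9 = 189.
  j = 3: C(7,3)·(3)^3 = 35·27 = 945.
  V_q(n, t) = 1 + 21 + 189 + 945 = 1156.
Step 2: q^n = 4^7 = 16384.
Step 3: Hamming bound ⌊q^n / V_q(n,t)⌋ = ⌊16384/1156⌋ = 14.
Step 4: Compare |C| = 21 to 14: violated.
The claimed |C| lies above the Hamming bound, so no 4-ary code of length 7 with d ≥ 7 can have 21 codewords.


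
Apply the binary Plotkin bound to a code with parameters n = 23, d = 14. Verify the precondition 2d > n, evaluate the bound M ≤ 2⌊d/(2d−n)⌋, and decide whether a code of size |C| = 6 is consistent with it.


Plotkin bound M ≤ 4; given |C| = 6 > bound (violated).

Check applicability: 2d = 28, n = 23.
2d − n = 5 > 0, so Plotkin applies.
Compute d/(2d−n) = 14/5 ≈ 2.8000.
⌊d/(2d−n)⌋ = 2.
Plotkin bound: M ≤ 2·2 = 4.
Given |C| = 6, check: VIOLATED.
This |C| is above the Plotkin bound, so no binary code with n = 23, d = 14 and 6 codewords exists.


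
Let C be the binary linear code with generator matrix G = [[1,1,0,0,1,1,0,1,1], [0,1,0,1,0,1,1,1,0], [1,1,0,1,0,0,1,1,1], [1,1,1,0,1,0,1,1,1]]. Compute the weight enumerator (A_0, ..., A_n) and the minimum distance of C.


Weight distribution: A_0 = 1, A_3 = 4, A_4 = 3, A_5 = 2, A_6 = 4, A_7 = 2. Minimum distance d = 3.

Enumerate all 2^4 = 16 messages m ∈ F_2^4.
For each, compute codeword c = mG in F_2^9, then tally its weight.
  m = 0000 → c = 000000000, weight = 0.
  m = 1000 → c = 110011011, weight = 6.
  m = 0100 → c = 010101110, weight = 5.
  m = 1100 → c = 100110101, weight = 5.
  m = 0010 → c = 110100111, weight = 6.
  m = 1010 → c = 000111100, weight = 4.
  m = 0110 → c = 100001001, weight = 3.
  m = 1110 → c = 010010010, weight = 3.
  m = 0001 → c = 111010111, weight = 7.
  m = 1001 → c = 001001100, weight = 3.
  m = 0101 → c = 101111001, weight = 6.
  m = 1101 → c = 011100010, weight = 4.
  m = 0011 → c = 001110000, weight = 3.
  m = 1011 → c = 111101011, weight = 7.
  m = 0111 → c = 011011110, weight = 6.
  m = 1111 → c = 101000101, weight = 4.
Tally weights:
  weight 0: 1 codewords.
  weight 3: 4 codewords.
  weight 4: 3 codewords.
  weight 5: 2 codewords.
  weight 6: 4 codewords.
  weight 7: 2 codewords.
Minimum distance d = smallest w > 0 with A_w > 0 = 3.
Sanity: Σ A_w = 16 = 2^4 = 16 ✓.


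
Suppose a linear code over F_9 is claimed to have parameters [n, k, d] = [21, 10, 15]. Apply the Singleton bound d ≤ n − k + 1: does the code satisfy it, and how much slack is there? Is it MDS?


Singleton RHS = n − k + 1 = 12, slack = -3, bound violated (no such code; not MDS).

Singleton bound: d ≤ n − k + 1.
Here n = 21, k = 10, so n − k + 1 = 12.
Given d = 15, check d ≤ 12: NO.
Slack = (n − k + 1) − d = -3.
The slack is negative: d = 15 exceeds n − k + 1 = 12 by 3, so the Singleton bound is violated and no linear [21, 10, 15]_9 code can exist. In particular it is not MDS (MDS requires d = n − k + 1 exactly).
Description: the claimed parameters are [21, 10, 15]_9; such a code would be impossible (violates the Singleton bound).


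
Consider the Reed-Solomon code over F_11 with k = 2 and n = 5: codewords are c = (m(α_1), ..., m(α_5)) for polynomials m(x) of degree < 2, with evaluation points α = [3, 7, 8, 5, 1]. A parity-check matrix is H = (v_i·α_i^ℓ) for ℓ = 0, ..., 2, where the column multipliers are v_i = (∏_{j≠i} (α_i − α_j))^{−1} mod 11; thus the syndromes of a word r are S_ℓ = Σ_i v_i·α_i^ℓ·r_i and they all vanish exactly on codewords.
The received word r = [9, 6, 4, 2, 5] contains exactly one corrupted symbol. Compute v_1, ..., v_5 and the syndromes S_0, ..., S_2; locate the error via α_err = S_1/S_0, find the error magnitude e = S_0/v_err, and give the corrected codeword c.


S = (3, 2, 5), error at position 3, error magnitude e = 7, c = [9, 6, 8, 2, 5].

Step 1: column multipliers v_i = (∏_{j≠i}(α_i − α_j))^{−1} mod 11.
  i = 1 (α = 3): (3−7)(3−8)(3−5)(3−1) = (−4)·(−5)·(−2)·2 = −80 ≡ 8, so v_1 = 8^{−1} = 7 (mod 11).
  i = 2 (α = 7): (7−3)(7−8)(7−5)(7−1) = 4·(−1)·2·6 = −48 ≡ 7, so v_2 = 7^{−1} = 8 (mod 11).
  i = 3 (α = 8): (8−3)(8−7)(8−5)(8−1) = 5·1·3·7 = 105 ≡ 6, so v_3 = 6^{−1} = 2 (mod 11).
  i = 4 (α = 5): (5−3)(5−7)(5−8)(5−1) = 2·(−2)·(−3)·4 = 48 ≡ 4, so v_4 = 4^{−1} = 3 (mod 11).
  i = 5 (α = 1): (1−3)(1−7)(1−8)(1−5) = (−2)·(−6)·(−7)·(−4) = 336 ≡ 6, so v_5 = 6^{−1} = 2 (mod 11).
  v = [7, 8, 2, 3, 2].
Step 2: syndromes of r = [9, 6, 4, 2, 5] (all sums mod 11).
  S_0 = Σ v_i r_i = 7·9 + 8·6 + 2·4 + 3·2 + 2·5 = 135 ≡ 3.
  S_1 = Σ v_i α_i r_i = 7·3·9 + 8·7·6 + 2·8·4 + 3·5·2 + 2·1·5 = 629 ≡ 2.
  α_i^2 mod 11 = [9, 5, 9, 3, 1].
  S_2 = Σ v_i α_i^2 r_i = 7·9·9 + 8·5·6 + 2·9·4 + 3·3·2 + 2·1·5 = 907 ≡ 5.
  S = (3, 2, 5) ≠ 0, so r is not a codeword (an error is present).
Step 3: locate the error. For a single error e at position i, S_ℓ = v_i·e·α_i^ℓ, so α_err = S_1/S_0.
  S_0^{−1} = 3^{−1} = 4 (mod 11), so α_err = 2·4 = 8 ≡ 8 = α_3. Error position i = 3.
  Consistency check: S_2/S_1 = 5·6 = 30 ≡ 8 = α_err ✓ (single-error assumption holds).
Step 4: error magnitude e = S_0/v_3 = S_0·∏_{j≠3}(α_3 − α_j) = 3·6 = 18 ≡ 7 (mod 11).
Step 5: correct position 3: c_3 = r_3 − e = 4 − 7 ≡ 8 (mod 11). Hence c = [9, 6, 8, 2, 5].
  Check: interpolating c through the α_i gives m(x) = 3 + 2·x (degree < 2) with m(α_i) = c_i for every i, so c is indeed a codeword.
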